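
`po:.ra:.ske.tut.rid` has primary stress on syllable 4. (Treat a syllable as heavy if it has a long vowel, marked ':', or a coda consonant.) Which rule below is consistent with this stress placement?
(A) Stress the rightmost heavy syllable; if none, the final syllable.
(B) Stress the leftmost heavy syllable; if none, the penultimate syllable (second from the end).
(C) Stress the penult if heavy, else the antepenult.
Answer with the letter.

Rule A → syllable 5 (observed: 4).
Rule B → syllable 1 (observed: 4).
Rule C → syllable 4 ✓.

C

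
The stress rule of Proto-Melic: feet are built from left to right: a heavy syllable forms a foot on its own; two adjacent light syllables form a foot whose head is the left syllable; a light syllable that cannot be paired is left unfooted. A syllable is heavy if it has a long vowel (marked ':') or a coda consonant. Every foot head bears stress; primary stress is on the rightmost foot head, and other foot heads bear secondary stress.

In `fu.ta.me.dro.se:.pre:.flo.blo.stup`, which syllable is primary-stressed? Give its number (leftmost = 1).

9

Weights: 1 fu L, 2 ta L, 3 me L, 4 dro L, 5 se: H, 6 pre: H, 7 flo L, 8 blo L, 9 stup H.
Parse left to right (heavy = foot alone; LL = one foot; stranded L unfooted): (ˈfu.ta) (ˈme.dro) (ˈse:) (ˈpre:) (ˈflo.blo) (ˈstup).
Foot heads: 1, 3, 5, 6, 7, 9.
Primary stress on the rightmost head = syllable 9.
Primary stress: syllable 9 → fu.ta.me.dro.se:.pre:.flo.blo.ˈstup.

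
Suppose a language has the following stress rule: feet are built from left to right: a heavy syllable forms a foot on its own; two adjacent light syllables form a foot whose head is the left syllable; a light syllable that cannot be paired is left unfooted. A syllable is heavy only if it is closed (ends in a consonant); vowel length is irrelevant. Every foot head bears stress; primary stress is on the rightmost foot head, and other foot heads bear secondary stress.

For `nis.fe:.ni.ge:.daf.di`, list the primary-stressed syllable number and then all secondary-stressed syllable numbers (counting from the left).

Weights: 1 nis H, 2 fe: L, 3 ni L, 4 ge: L, 5 daf H, 6 di L.
Parse left to right (heavy = foot alone; LL = one foot; stranded L unfooted): (ˈnis) (ˈfe:.ni) ge: (ˈdaf) di.
Foot heads: 1, 2, 5.
Primary stress on the rightmost head = syllable 5.
Secondary stress on 1, 2: ˌnis.ˌfe:.ni.ge:.ˈdaf.di.

primary 5, secondary 1, 2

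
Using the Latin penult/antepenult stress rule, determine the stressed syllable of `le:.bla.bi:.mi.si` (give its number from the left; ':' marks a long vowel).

3

Classical Latin: stress the penult if heavy (long vowel or closed), else the antepenult.
Weights: 3 bi: H, 4 mi L, 5 si L.
The penult (syllable 4, mi) is light, so stress falls on the antepenult (syllable 3, bi:).
Stress on syllable 3: le:.bla.ˈbi:.mi.si.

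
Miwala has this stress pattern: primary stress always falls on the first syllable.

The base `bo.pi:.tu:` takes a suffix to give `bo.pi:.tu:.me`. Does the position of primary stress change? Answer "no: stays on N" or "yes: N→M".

no: stays on 1

Base `bo.pi:.tu:` (3 syllables):
  The word has 3 syllables; the first syllable is syllable 1 (bo).
  → primary stress on syllable 1.
Suffixed `bo.pi:.tu:.me` (4 syllables):
  The word has 4 syllables; the first syllable is syllable 1 (bo).
  → primary stress on syllable 1.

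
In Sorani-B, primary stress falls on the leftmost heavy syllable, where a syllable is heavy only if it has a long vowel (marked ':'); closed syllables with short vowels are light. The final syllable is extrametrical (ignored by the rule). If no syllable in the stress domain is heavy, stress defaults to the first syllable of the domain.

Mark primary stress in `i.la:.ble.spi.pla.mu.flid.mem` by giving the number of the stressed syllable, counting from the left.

2

The final syllable (8, mem) is extrametrical; the stress domain is syllables 1–7.
Weights: 1 i L, 2 la: H, 3 ble L, 4 spi L, 5 pla L, 6 mu L, 7 flid L.
Heavy syllables in the domain: 2. The leftmost is syllable 2 (la:).
Primary stress: syllable 2 → i.ˈla:.ble.spi.pla.mu.flid.mem.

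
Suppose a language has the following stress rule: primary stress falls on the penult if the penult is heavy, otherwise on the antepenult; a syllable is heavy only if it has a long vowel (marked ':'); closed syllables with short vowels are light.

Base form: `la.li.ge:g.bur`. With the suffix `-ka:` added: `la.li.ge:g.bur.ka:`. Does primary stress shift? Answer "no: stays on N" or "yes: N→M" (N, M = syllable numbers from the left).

no: stays on 3

Base `la.li.ge:g.bur` (4 syllables):
  Weights: 2 li L, 3 ge:g H, 4 bur L.
  The penult (syllable 3, ge:g) is heavy, so it takes stress.
  → primary stress on syllable 3.
Suffixed `la.li.ge:g.bur.ka:` (5 syllables):
  Weights: 3 ge:g H, 4 bur L, 5 ka: H.
  The penult (syllable 4, bur) is light, so stress falls on the antepenult (syllable 3, ge:g).
  → primary stress on syllable 3.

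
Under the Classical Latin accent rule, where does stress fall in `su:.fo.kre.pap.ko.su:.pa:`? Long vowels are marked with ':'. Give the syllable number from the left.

6

Classical Latin: stress the penult if heavy (long vowel or closed), else the antepenult.
Weights: 5 ko L, 6 su: H, 7 pa: H.
The penult (syllable 6, su:) is heavy, so it takes stress.
Stress on syllable 6: su:.fo.kre.pap.ko.ˈsu:.pa:.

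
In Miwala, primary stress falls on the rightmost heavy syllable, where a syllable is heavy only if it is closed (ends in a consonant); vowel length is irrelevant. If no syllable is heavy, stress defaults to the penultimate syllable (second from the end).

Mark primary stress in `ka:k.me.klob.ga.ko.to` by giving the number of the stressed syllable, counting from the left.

3

Weights: 1 ka:k H, 2 me L, 3 klob H, 4 ga L, 5 ko L, 6 to L.
Heavy syllables in the domain: 1, 3. The rightmost is syllable 3 (klob).
Primary stress: syllable 3 → ka:k.me.ˈklob.ga.ko.to.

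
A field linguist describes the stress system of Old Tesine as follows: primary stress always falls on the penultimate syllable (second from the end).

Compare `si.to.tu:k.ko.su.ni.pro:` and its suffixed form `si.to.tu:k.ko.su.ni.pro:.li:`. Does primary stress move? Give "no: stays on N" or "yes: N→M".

yes: 6→7

Base `si.to.tu:k.ko.su.ni.pro:` (7 syllables):
  The word has 7 syllables; the penultimate syllable (second from the end) is syllable 6 (ni).
  → primary stress on syllable 6.
Suffixed `si.to.tu:k.ko.su.ni.pro:.li:` (8 syllables):
  The word has 8 syllables; the penultimate syllable (second from the end) is syllable 7 (pro:).
  → primary stress on syllable 7.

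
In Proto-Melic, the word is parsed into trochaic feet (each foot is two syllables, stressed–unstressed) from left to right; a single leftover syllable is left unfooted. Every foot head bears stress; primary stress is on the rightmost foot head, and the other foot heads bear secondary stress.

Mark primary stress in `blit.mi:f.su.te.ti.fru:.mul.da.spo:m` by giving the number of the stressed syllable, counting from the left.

Parse left to right into trochaic (ˈσσ) feet: (ˈblit.mi:f) (ˈsu.te) (ˈti.fru:) (ˈmul.da) spo:m. Syllable 9 is left unfooted.
Foot heads (stressed positions): 1, 3, 5, 7.
End Rule Rightmost: primary stress on the rightmost head = syllable 7.
Primary stress: syllable 7 → blit.mi:f.su.te.ti.fru:.ˈmul.da.spo:m.

7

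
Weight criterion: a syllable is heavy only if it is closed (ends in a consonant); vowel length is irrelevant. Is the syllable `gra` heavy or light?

`gra`: short vowel, open (no coda). Open (no coda) → light.

light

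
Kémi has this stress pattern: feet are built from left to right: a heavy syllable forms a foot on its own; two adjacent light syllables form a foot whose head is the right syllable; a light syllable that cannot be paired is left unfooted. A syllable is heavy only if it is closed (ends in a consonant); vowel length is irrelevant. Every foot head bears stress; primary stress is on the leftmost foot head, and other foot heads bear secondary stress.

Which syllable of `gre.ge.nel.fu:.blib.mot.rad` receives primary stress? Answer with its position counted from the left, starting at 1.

Weights: 1 gre L, 2 ge L, 3 nel H, 4 fu: L, 5 blib H, 6 mot H, 7 rad H.
Parse left to right (heavy = foot alone; LL = one foot; stranded L unfooted): (gre.ˈge) (ˈnel) fu: (ˈblib) (ˈmot) (ˈrad).
Foot heads: 2, 3, 5, 6, 7.
Primary stress on the leftmost head = syllable 2.
Primary stress: syllable 2 → gre.ˈge.nel.fu:.blib.mot.rad.

2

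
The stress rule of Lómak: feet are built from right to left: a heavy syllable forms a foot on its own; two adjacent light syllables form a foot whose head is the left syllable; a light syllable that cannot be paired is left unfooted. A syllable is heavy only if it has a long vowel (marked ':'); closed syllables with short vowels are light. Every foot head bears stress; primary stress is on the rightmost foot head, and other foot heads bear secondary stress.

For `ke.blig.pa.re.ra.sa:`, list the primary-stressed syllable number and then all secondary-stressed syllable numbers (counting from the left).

Weights: 1 ke L, 2 blig L, 3 pa L, 4 re L, 5 ra L, 6 sa: H.
Parse right to left (heavy = foot alone; LL = one foot; stranded L unfooted): ke (ˈblig.pa) (ˈre.ra) (ˈsa:).
Foot heads: 2, 4, 6.
Primary stress on the rightmost head = syllable 6.
Secondary stress on 2, 4: ke.ˌblig.pa.ˌre.ra.ˈsa:.

primary 6, secondary 2, 4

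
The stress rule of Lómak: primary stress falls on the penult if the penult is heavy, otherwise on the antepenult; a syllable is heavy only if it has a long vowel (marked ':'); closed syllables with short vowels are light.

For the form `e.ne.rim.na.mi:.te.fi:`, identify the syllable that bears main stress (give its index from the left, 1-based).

Weights: 5 mi: H, 6 te L, 7 fi: H.
The penult (syllable 6, te) is light, so stress falls on the antepenult (syllable 5, mi:).
Primary stress: syllable 5 → e.ne.rim.na.ˈmi:.te.fi:.

5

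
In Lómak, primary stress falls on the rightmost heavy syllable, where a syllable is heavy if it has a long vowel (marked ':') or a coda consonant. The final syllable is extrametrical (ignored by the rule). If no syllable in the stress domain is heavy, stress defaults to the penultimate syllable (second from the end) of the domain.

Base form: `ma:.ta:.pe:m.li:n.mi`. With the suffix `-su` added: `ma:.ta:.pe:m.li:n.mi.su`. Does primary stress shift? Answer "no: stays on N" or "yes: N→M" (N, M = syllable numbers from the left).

no: stays on 4

Base `ma:.ta:.pe:m.li:n.mi` (5 syllables):
  The final syllable (5, mi) is extrametrical; the stress domain is syllables 1–4.
  Weights: 1 ma: H, 2 ta: H, 3 pe:m H, 4 li:n H.
  Heavy syllables in the domain: 1, 2, 3, 4. The rightmost is syllable 4 (li:n).
  → primary stress on syllable 4.
Suffixed `ma:.ta:.pe:m.li:n.mi.su` (6 syllables):
  The final syllable (6, su) is extrametrical; the stress domain is syllables 1–5.
  Weights: 1 ma: H, 2 ta: H, 3 pe:m H, 4 li:n H, 5 mi L.
  Heavy syllables in the domain: 1, 2, 3, 4. The rightmost is syllable 4 (li:n).
  → primary stress on syllable 4.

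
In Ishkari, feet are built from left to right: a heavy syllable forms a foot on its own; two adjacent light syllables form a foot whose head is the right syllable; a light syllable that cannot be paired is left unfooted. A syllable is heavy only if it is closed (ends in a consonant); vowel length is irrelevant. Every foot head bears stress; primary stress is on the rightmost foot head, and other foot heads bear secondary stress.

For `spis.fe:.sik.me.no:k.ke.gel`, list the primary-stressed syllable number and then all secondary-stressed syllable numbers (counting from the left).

primary 7, secondary 1, 3, 5

Weights: 1 spis H, 2 fe: L, 3 sik H, 4 me L, 5 no:k H, 6 ke L, 7 gel H.
Parse left to right (heavy = foot alone; LL = one foot; stranded L unfooted): (ˈspis) fe: (ˈsik) me (ˈno:k) ke (ˈgel).
Foot heads: 1, 3, 5, 7.
Primary stress on the rightmost head = syllable 7.
Secondary stress on 1, 3, 5: ˌspis.fe:.ˌsik.me.ˌno:k.ke.ˈgel.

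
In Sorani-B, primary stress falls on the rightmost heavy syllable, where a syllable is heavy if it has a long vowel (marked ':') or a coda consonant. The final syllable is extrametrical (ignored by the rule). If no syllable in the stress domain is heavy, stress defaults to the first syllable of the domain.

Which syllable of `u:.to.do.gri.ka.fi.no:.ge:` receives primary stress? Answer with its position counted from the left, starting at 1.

The final syllable (8, ge:) is extrametrical; the stress domain is syllables 1–7.
Weights: 1 u: H, 2 to L, 3 do L, 4 gri L, 5 ka L, 6 fi L, 7 no: H.
Heavy syllables in the domain: 1, 7. The rightmost is syllable 7 (no:).
Primary stress: syllable 7 → u:.to.do.gri.ka.fi.ˈno:.ge:.

7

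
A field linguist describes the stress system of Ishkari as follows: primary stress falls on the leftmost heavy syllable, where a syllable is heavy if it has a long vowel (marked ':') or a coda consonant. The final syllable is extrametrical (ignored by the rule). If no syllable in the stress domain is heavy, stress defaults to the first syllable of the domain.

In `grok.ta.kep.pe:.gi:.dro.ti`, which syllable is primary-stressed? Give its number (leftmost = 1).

1

The final syllable (7, ti) is extrametrical; the stress domain is syllables 1–6.
Weights: 1 grok H, 2 ta L, 3 kep H, 4 pe: H, 5 gi: H, 6 dro L.
Heavy syllables in the domain: 1, 3, 4, 5. The leftmost is syllable 1 (grok).
Primary stress: syllable 1 → ˈgrok.ta.kep.pe:.gi:.dro.ti.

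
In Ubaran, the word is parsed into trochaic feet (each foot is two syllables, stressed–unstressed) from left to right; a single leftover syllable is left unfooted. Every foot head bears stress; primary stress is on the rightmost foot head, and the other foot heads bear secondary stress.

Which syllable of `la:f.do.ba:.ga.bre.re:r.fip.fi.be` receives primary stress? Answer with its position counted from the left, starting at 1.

7

Parse left to right into trochaic (ˈσσ) feet: (ˈla:f.do) (ˈba:.ga) (ˈbre.re:r) (ˈfip.fi) be. Syllable 9 is left unfooted.
Foot heads (stressed positions): 1, 3, 5, 7.
End Rule Rightmost: primary stress on the rightmost head = syllable 7.
Primary stress: syllable 7 → la:f.do.ba:.ga.bre.re:r.ˈfip.fi.be.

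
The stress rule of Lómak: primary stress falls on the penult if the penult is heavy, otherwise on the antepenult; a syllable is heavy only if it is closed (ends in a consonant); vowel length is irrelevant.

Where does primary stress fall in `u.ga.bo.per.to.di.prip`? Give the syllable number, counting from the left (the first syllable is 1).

5

Weights: 5 to L, 6 di L, 7 prip H.
The penult (syllable 6, di) is light, so stress falls on the antepenult (syllable 5, to).
Primary stress: syllable 5 → u.ga.bo.per.ˈto.di.prip.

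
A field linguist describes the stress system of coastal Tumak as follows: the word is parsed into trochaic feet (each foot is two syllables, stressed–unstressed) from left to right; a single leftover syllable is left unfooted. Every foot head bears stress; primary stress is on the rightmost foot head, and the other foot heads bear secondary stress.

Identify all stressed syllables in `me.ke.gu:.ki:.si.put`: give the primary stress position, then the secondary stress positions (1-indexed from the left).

Parse left to right into trochaic (ˈσσ) feet: (ˈme.ke) (ˈgu:.ki:) (ˈsi.put).
Foot heads (stressed positions): 1, 3, 5.
End Rule Rightmost: primary stress on the rightmost head = syllable 5.
Secondary stress on 1, 3: ˌme.ke.ˌgu:.ki:.ˈsi.put.

primary 5, secondary 1, 3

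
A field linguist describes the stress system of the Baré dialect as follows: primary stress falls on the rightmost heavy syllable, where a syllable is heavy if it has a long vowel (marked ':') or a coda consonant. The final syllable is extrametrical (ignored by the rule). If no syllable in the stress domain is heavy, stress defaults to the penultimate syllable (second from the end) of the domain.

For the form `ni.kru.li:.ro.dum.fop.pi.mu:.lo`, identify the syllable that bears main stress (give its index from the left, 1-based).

8

The final syllable (9, lo) is extrametrical; the stress domain is syllables 1–8.
Weights: 1 ni L, 2 kru L, 3 li: H, 4 ro L, 5 dum H, 6 fop H, 7 pi L, 8 mu: H.
Heavy syllables in the domain: 3, 5, 6, 8. The rightmost is syllable 8 (mu:).
Primary stress: syllable 8 → ni.kru.li:.ro.dum.fop.pi.ˈmu:.lo.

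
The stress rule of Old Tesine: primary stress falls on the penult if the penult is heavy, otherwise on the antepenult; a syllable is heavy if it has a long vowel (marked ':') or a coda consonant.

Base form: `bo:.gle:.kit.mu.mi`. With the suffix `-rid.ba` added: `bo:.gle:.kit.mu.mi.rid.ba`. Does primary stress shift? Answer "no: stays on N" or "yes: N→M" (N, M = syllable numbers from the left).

yes: 3→6

Base `bo:.gle:.kit.mu.mi` (5 syllables):
  Weights: 3 kit H, 4 mu L, 5 mi L.
  The penult (syllable 4, mu) is light, so stress falls on the antepenult (syllable 3, kit).
  → primary stress on syllable 3.
Suffixed `bo:.gle:.kit.mu.mi.rid.ba` (7 syllables):
  Weights: 5 mi L, 6 rid H, 7 ba L.
  The penult (syllable 6, rid) is heavy, so it takes stress.
  → primary stress on syllable 6.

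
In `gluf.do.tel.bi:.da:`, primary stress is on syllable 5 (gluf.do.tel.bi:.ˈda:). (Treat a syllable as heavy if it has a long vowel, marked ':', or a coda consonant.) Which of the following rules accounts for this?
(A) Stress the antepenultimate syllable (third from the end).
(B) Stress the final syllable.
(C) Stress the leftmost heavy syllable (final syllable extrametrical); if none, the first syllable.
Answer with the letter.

B

Rule A → syllable 3 (observed: 5).
Rule B → syllable 5 ✓.
Rule C → syllable 1 (observed: 5).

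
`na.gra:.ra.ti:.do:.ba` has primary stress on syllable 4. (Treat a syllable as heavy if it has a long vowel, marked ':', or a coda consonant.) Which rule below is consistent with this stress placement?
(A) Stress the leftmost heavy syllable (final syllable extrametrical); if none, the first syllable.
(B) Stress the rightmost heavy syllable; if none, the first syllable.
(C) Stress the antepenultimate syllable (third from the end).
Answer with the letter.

C

Rule A → syllable 2 (observed: 4).
Rule B → syllable 5 (observed: 4).
Rule C → syllable 4 ✓.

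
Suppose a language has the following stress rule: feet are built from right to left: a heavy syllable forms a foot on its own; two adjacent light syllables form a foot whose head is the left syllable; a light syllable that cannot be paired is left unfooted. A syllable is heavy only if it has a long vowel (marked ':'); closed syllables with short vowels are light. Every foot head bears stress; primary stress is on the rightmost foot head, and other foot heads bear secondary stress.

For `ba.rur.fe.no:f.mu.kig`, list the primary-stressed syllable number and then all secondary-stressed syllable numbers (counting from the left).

primary 5, secondary 2, 4

Weights: 1 ba L, 2 rur L, 3 fe L, 4 no:f H, 5 mu L, 6 kig L.
Parse right to left (heavy = foot alone; LL = one foot; stranded L unfooted): ba (ˈrur.fe) (ˈno:f) (ˈmu.kig).
Foot heads: 2, 4, 5.
Primary stress on the rightmost head = syllable 5.
Secondary stress on 2, 4: ba.ˌrur.fe.ˌno:f.ˈmu.kig.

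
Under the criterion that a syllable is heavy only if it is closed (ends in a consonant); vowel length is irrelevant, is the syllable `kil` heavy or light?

`kil`: short vowel, closed (coda /l/). Closed (coda /l/) → heavy.

heavy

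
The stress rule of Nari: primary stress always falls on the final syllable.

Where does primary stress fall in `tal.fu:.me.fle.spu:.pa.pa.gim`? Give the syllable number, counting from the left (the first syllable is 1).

The word has 8 syllables; the final syllable is syllable 8 (gim).
Primary stress: syllable 8 → tal.fu:.me.fle.spu:.pa.pa.ˈgim.

8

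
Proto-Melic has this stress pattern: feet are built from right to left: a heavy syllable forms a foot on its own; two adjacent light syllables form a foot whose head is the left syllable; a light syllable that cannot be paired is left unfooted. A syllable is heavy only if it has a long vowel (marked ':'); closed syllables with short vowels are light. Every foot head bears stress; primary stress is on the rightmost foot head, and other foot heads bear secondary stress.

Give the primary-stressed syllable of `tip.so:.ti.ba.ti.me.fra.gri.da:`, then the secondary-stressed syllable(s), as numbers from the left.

Weights: 1 tip L, 2 so: H, 3 ti L, 4 ba L, 5 ti L, 6 me L, 7 fra L, 8 gri L, 9 da: H.
Parse right to left (heavy = foot alone; LL = one foot; stranded L unfooted): tip (ˈso:) (ˈti.ba) (ˈti.me) (ˈfra.gri) (ˈda:).
Foot heads: 2, 3, 5, 7, 9.
Primary stress on the rightmost head = syllable 9.
Secondary stress on 2, 3, 5, 7: tip.ˌso:.ˌti.ba.ˌti.me.ˌfra.gri.ˈda:.

primary 9, secondary 2, 3, 5, 7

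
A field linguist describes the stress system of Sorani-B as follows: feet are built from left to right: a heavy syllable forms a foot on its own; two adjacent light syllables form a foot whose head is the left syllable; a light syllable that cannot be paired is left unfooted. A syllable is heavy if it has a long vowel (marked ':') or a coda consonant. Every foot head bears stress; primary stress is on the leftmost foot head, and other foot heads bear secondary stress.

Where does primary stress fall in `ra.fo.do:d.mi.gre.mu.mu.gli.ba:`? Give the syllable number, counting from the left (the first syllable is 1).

Weights: 1 ra L, 2 fo L, 3 do:d H, 4 mi L, 5 gre L, 6 mu L, 7 mu L, 8 gli L, 9 ba: H.
Parse left to right (heavy = foot alone; LL = one foot; stranded L unfooted): (ˈra.fo) (ˈdo:d) (ˈmi.gre) (ˈmu.mu) gli (ˈba:).
Foot heads: 1, 3, 4, 6, 9.
Primary stress on the leftmost head = syllable 1.
Primary stress: syllable 1 → ˈra.fo.do:d.mi.gre.mu.mu.gli.ba:.

1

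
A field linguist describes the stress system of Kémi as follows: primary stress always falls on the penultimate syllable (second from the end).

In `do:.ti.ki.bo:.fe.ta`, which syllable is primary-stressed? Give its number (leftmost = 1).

The word has 6 syllables; the penultimate syllable (second from the end) is syllable 5 (fe).
Primary stress: syllable 5 → do:.ti.ki.bo:.ˈfe.ta.

5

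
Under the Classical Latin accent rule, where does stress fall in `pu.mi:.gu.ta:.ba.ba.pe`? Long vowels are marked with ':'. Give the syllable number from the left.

5

Classical Latin: stress the penult if heavy (long vowel or closed), else the antepenult.
Weights: 5 ba L, 6 ba L, 7 pe L.
The penult (syllable 6, ba) is light, so stress falls on the antepenult (syllable 5, ba).
Stress on syllable 5: pu.mi:.gu.ta:.ˈba.ba.pe.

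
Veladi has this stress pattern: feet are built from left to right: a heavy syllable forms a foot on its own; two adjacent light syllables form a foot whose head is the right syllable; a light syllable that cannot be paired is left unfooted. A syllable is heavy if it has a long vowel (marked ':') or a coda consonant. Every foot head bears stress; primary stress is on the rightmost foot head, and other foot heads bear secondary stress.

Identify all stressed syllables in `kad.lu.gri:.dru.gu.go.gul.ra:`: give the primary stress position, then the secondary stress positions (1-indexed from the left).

primary 8, secondary 1, 3, 5, 7

Weights: 1 kad H, 2 lu L, 3 gri: H, 4 dru L, 5 gu L, 6 go L, 7 gul H, 8 ra: H.
Parse left to right (heavy = foot alone; LL = one foot; stranded L unfooted): (ˈkad) lu (ˈgri:) (dru.ˈgu) go (ˈgul) (ˈra:).
Foot heads: 1, 3, 5, 7, 8.
Primary stress on the rightmost head = syllable 8.
Secondary stress on 1, 3, 5, 7: ˌkad.lu.ˌgri:.dru.ˌgu.go.ˌgul.ˈra:.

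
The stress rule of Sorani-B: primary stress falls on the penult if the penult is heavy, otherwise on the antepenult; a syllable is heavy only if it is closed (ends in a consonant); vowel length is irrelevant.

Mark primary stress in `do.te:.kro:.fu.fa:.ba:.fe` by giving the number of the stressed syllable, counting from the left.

5

Weights: 5 fa: L, 6 ba: L, 7 fe L.
The penult (syllable 6, ba:) is light, so stress falls on the antepenult (syllable 5, fa:).
Primary stress: syllable 5 → do.te:.kro:.fu.ˈfa:.ba:.fe.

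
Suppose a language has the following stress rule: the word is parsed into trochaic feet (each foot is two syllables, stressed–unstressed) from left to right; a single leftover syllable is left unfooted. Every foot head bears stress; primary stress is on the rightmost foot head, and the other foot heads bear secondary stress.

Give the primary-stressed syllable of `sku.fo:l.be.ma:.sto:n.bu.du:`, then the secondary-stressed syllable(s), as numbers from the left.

primary 5, secondary 1, 3

Parse left to right into trochaic (ˈσσ) feet: (ˈsku.fo:l) (ˈbe.ma:) (ˈsto:n.bu) du:. Syllable 7 is left unfooted.
Foot heads (stressed positions): 1, 3, 5.
End Rule Rightmost: primary stress on the rightmost head = syllable 5.
Secondary stress on 1, 3: ˌsku.fo:l.ˌbe.ma:.ˈsto:n.bu.du:.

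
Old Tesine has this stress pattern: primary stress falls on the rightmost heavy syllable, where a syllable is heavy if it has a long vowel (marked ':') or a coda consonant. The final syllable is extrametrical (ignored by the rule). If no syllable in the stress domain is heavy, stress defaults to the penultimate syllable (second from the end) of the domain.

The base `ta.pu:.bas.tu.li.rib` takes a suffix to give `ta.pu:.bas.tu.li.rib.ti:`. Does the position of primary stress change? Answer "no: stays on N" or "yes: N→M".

Base `ta.pu:.bas.tu.li.rib` (6 syllables):
  The final syllable (6, rib) is extrametrical; the stress domain is syllables 1–5.
  Weights: 1 ta L, 2 pu: H, 3 bas H, 4 tu L, 5 li L.
  Heavy syllables in the domain: 2, 3. The rightmost is syllable 3 (bas).
  → primary stress on syllable 3.
Suffixed `ta.pu:.bas.tu.li.rib.ti:` (7 syllables):
  The final syllable (7, ti:) is extrametrical; the stress domain is syllables 1–6.
  Weights: 1 ta L, 2 pu: H, 3 bas H, 4 tu L, 5 li L, 6 rib H.
  Heavy syllables in the domain: 2, 3, 6. The rightmost is syllable 6 (rib).
  → primary stress on syllable 6.

yes: 3→6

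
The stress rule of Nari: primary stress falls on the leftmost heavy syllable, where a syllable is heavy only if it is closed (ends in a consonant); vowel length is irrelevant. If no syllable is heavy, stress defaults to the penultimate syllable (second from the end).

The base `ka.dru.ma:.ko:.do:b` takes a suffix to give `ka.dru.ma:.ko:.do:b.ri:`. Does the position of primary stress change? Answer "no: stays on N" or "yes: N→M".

Base `ka.dru.ma:.ko:.do:b` (5 syllables):
  Weights: 1 ka L, 2 dru L, 3 ma: L, 4 ko: L, 5 do:b H.
  Heavy syllables in the domain: 5. The leftmost is syllable 5 (do:b).
  → primary stress on syllable 5.
Suffixed `ka.dru.ma:.ko:.do:b.ri:` (6 syllables):
  Weights: 1 ka L, 2 dru L, 3 ma: L, 4 ko: L, 5 do:b H, 6 ri: L.
  Heavy syllables in the domain: 5. The leftmost is syllable 5 (do:b).
  → primary stress on syllable 5.

no: stays on 5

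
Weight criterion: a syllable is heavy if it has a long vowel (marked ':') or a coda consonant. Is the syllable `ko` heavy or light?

light

`ko`: short vowel, open (no coda). Short vowel, open → light.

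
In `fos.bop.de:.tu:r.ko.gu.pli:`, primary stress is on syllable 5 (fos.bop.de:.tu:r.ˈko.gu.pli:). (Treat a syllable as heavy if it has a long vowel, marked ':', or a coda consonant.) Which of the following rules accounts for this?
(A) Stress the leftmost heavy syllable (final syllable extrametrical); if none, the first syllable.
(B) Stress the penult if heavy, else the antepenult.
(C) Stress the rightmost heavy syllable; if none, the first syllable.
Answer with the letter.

B

Rule A → syllable 1 (observed: 5).
Rule B → syllable 5 ✓.
Rule C → syllable 7 (observed: 5).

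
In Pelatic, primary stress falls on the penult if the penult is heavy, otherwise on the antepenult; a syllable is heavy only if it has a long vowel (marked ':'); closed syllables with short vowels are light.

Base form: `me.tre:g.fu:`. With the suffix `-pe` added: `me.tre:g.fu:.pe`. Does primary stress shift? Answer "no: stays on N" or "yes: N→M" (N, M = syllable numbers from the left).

yes: 2→3

Base `me.tre:g.fu:` (3 syllables):
  Weights: 1 me L, 2 tre:g H, 3 fu: H.
  The penult (syllable 2, tre:g) is heavy, so it takes stress.
  → primary stress on syllable 2.
Suffixed `me.tre:g.fu:.pe` (4 syllables):
  Weights: 2 tre:g H, 3 fu: H, 4 pe L.
  The penult (syllable 3, fu:) is heavy, so it takes stress.
  → primary stress on syllable 3.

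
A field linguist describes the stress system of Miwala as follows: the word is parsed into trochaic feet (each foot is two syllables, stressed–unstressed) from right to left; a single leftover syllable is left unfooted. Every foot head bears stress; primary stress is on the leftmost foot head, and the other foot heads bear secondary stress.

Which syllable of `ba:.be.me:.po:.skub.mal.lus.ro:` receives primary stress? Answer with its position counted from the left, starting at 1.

Parse right to left into trochaic (ˈσσ) feet: (ˈba:.be) (ˈme:.po:) (ˈskub.mal) (ˈlus.ro:).
Foot heads (stressed positions): 1, 3, 5, 7.
End Rule Leftmost: primary stress on the leftmost head = syllable 1.
Primary stress: syllable 1 → ˈba:.be.me:.po:.skub.mal.lus.ro:.

1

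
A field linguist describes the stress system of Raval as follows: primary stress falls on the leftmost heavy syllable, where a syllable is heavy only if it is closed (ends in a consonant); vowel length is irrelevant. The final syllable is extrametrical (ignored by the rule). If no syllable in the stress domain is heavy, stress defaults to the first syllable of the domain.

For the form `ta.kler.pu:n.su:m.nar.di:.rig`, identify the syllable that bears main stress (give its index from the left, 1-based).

The final syllable (7, rig) is extrametrical; the stress domain is syllables 1–6.
Weights: 1 ta L, 2 kler H, 3 pu:n H, 4 su:m H, 5 nar H, 6 di: L.
Heavy syllables in the domain: 2, 3, 4, 5. The leftmost is syllable 2 (kler).
Primary stress: syllable 2 → ta.ˈkler.pu:n.su:m.nar.di:.rig.

2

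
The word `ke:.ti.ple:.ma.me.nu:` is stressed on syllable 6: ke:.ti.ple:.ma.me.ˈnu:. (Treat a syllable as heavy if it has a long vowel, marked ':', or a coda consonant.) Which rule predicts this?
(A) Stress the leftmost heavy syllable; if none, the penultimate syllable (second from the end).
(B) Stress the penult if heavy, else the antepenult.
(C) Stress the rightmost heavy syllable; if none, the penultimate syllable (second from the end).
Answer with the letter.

Rule A → syllable 1 (observed: 6).
Rule B → syllable 4 (observed: 6).
Rule C → syllable 6 ✓.

C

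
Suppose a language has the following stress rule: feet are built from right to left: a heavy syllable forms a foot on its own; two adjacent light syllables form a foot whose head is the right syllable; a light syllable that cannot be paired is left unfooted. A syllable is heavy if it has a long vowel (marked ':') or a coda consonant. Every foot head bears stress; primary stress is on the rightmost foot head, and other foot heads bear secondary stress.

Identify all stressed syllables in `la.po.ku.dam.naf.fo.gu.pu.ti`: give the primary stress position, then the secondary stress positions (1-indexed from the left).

Weights: 1 la L, 2 po L, 3 ku L, 4 dam H, 5 naf H, 6 fo L, 7 gu L, 8 pu L, 9 ti L.
Parse right to left (heavy = foot alone; LL = one foot; stranded L unfooted): la (po.ˈku) (ˈdam) (ˈnaf) (fo.ˈgu) (pu.ˈti).
Foot heads: 3, 4, 5, 7, 9.
Primary stress on the rightmost head = syllable 9.
Secondary stress on 3, 4, 5, 7: la.po.ˌku.ˌdam.ˌnaf.fo.ˌgu.pu.ˈti.

primary 9, secondary 3, 4, 5, 7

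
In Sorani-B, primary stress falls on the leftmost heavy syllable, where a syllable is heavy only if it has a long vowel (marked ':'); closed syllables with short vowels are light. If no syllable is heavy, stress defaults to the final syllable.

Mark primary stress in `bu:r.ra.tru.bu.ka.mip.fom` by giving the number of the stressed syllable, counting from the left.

Weights: 1 bu:r H, 2 ra L, 3 tru L, 4 bu L, 5 ka L, 6 mip L, 7 fom L.
Heavy syllables in the domain: 1. The leftmost is syllable 1 (bu:r).
Primary stress: syllable 1 → ˈbu:r.ra.tru.bu.ka.mip.fom.

1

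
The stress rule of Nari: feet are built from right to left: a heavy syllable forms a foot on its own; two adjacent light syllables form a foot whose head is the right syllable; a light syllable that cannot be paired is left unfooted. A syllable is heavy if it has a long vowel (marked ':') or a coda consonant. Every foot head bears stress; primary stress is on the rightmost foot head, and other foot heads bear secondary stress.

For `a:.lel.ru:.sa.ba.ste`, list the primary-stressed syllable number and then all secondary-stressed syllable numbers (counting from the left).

primary 6, secondary 1, 2, 3

Weights: 1 a: H, 2 lel H, 3 ru: H, 4 sa L, 5 ba L, 6 ste L.
Parse right to left (heavy = foot alone; LL = one foot; stranded L unfooted): (ˈa:) (ˈlel) (ˈru:) sa (ba.ˈste).
Foot heads: 1, 2, 3, 6.
Primary stress on the rightmost head = syllable 6.
Secondary stress on 1, 2, 3: ˌa:.ˌlel.ˌru:.sa.ba.ˈste.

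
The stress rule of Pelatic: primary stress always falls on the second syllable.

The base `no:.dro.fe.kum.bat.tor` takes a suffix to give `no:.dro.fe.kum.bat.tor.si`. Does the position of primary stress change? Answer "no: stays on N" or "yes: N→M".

Base `no:.dro.fe.kum.bat.tor` (6 syllables):
  The word has 6 syllables; the second syllable is syllable 2 (dro).
  → primary stress on syllable 2.
Suffixed `no:.dro.fe.kum.bat.tor.si` (7 syllables):
  The word has 7 syllables; the second syllable is syllable 2 (dro).
  → primary stress on syllable 2.

no: stays on 2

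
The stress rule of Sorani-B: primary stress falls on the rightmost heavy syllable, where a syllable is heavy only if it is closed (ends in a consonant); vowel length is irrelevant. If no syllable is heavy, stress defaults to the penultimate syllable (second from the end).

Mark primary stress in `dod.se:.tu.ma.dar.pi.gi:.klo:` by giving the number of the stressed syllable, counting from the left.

5

Weights: 1 dod H, 2 se: L, 3 tu L, 4 ma L, 5 dar H, 6 pi L, 7 gi: L, 8 klo: L.
Heavy syllables in the domain: 1, 5. The rightmost is syllable 5 (dar).
Primary stress: syllable 5 → dod.se:.tu.ma.ˈdar.pi.gi:.klo:.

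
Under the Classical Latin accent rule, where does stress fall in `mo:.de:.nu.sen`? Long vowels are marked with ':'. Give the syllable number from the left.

2

Classical Latin: stress the penult if heavy (long vowel or closed), else the antepenult.
Weights: 2 de: H, 3 nu L, 4 sen H.
The penult (syllable 3, nu) is light, so stress falls on the antepenult (syllable 2, de:).
Stress on syllable 2: mo:.ˈde:.nu.sen.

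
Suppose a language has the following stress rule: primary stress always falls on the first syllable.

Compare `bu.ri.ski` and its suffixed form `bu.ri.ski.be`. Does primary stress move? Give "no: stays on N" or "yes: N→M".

Base `bu.ri.ski` (3 syllables):
  The word has 3 syllables; the first syllable is syllable 1 (bu).
  → primary stress on syllable 1.
Suffixed `bu.ri.ski.be` (4 syllables):
  The word has 4 syllables; the first syllable is syllable 1 (bu).
  → primary stress on syllable 1.

no: stays on 1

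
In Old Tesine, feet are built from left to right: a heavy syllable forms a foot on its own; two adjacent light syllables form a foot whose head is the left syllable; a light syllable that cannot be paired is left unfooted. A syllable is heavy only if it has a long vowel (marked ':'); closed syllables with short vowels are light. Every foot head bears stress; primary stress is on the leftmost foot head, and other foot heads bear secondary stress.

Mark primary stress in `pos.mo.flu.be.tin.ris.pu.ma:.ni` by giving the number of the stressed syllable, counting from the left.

1

Weights: 1 pos L, 2 mo L, 3 flu L, 4 be L, 5 tin L, 6 ris L, 7 pu L, 8 ma: H, 9 ni L.
Parse left to right (heavy = foot alone; LL = one foot; stranded L unfooted): (ˈpos.mo) (ˈflu.be) (ˈtin.ris) pu (ˈma:) ni.
Foot heads: 1, 3, 5, 8.
Primary stress on the leftmost head = syllable 1.
Primary stress: syllable 1 → ˈpos.mo.flu.be.tin.ris.pu.ma:.ni.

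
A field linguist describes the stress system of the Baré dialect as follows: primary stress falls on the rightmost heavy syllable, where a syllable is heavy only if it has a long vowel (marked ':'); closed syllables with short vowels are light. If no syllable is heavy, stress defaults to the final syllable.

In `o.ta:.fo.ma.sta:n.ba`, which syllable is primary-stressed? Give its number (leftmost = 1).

5

Weights: 1 o L, 2 ta: H, 3 fo L, 4 ma L, 5 sta:n H, 6 ba L.
Heavy syllables in the domain: 2, 5. The rightmost is syllable 5 (sta:n).
Primary stress: syllable 5 → o.ta:.fo.ma.ˈsta:n.ba.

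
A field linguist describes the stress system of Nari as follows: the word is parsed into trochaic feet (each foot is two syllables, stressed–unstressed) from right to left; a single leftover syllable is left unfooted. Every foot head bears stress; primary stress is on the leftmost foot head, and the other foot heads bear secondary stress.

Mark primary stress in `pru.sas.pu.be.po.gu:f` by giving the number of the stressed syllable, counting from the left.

Parse right to left into trochaic (ˈσσ) feet: (ˈpru.sas) (ˈpu.be) (ˈpo.gu:f).
Foot heads (stressed positions): 1, 3, 5.
End Rule Leftmost: primary stress on the leftmost head = syllable 1.
Primary stress: syllable 1 → ˈpru.sas.pu.be.po.gu:f.

1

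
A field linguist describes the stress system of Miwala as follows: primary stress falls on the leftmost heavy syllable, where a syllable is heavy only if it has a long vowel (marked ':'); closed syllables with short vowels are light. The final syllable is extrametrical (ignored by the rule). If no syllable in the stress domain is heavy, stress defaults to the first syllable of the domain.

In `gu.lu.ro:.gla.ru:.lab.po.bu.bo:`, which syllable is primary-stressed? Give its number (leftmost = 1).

3

The final syllable (9, bo:) is extrametrical; the stress domain is syllables 1–8.
Weights: 1 gu L, 2 lu L, 3 ro: H, 4 gla L, 5 ru: H, 6 lab L, 7 po L, 8 bu L.
Heavy syllables in the domain: 3, 5. The leftmost is syllable 3 (ro:).
Primary stress: syllable 3 → gu.lu.ˈro:.gla.ru:.lab.po.bu.bo:.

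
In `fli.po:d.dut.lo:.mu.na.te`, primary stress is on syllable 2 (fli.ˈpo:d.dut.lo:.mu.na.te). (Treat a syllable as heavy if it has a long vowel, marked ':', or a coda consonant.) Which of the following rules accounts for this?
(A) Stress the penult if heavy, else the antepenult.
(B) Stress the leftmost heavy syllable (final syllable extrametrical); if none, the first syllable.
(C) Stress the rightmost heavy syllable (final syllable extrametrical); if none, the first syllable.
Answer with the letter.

Rule A → syllable 5 (observed: 2).
Rule B → syllable 2 ✓.
Rule C → syllable 4 (observed: 2).

B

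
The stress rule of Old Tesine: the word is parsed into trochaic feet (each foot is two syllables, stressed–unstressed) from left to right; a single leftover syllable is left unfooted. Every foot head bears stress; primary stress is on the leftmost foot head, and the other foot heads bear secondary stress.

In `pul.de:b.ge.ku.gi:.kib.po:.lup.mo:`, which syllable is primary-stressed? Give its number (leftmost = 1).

Parse left to right into trochaic (ˈσσ) feet: (ˈpul.de:b) (ˈge.ku) (ˈgi:.kib) (ˈpo:.lup) mo:. Syllable 9 is left unfooted.
Foot heads (stressed positions): 1, 3, 5, 7.
End Rule Leftmost: primary stress on the leftmost head = syllable 1.
Primary stress: syllable 1 → ˈpul.de:b.ge.ku.gi:.kib.po:.lup.mo:.

1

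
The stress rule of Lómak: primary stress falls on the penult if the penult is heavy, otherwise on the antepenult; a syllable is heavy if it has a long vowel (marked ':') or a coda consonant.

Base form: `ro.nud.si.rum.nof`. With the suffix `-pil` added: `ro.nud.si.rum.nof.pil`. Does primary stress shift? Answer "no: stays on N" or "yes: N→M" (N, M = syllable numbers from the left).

yes: 4→5

Base `ro.nud.si.rum.nof` (5 syllables):
  Weights: 3 si L, 4 rum H, 5 nof H.
  The penult (syllable 4, rum) is heavy, so it takes stress.
  → primary stress on syllable 4.
Suffixed `ro.nud.si.rum.nof.pil` (6 syllables):
  Weights: 4 rum H, 5 nof H, 6 pil H.
  The penult (syllable 5, nof) is heavy, so it takes stress.
  → primary stress on syllable 5.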